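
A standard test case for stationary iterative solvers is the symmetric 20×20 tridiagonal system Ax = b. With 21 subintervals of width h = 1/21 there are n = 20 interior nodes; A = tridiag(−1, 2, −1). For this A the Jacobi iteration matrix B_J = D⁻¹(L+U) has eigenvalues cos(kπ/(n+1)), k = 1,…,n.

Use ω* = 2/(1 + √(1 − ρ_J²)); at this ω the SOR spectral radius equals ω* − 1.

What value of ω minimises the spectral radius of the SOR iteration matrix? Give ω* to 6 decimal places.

spectrum of D⁻¹(L+U) = {cos(kπ/21) : 1≤k≤20}; ρ_J = cos(π/21) = 0.988831.
√(1−ρ_J²) simplifies to sin(π/21) = 0.1490423.
ω* = 2/(1+0.1490423) = 1.740580
ρ_SOR = ω* − 1 = 1.740580 − 1 = 0.740580.

ω* = 1.740580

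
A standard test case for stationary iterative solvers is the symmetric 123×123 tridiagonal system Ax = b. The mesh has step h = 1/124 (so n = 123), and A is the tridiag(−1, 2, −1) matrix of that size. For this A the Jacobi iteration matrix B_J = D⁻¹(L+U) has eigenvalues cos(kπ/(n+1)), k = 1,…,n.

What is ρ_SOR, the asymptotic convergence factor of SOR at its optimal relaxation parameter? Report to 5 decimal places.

[ρ_J] n=123: ρ(B_J) = cos(π/(n+1)) = cos(π/124) = 0.99968.
1 − cos²(π/124) = sin²(π/124) ⇒ √(1−ρ_J²) = sin(π/124) = 0.025333.
[ω*] 2 ÷ (1 + 0.025333) = 2 ÷ 1.025333 = 1.95059.
ρ_SOR = ω* − 1 = 1.95059 − 1 = 0.95059.

ρ_SOR = 0.95059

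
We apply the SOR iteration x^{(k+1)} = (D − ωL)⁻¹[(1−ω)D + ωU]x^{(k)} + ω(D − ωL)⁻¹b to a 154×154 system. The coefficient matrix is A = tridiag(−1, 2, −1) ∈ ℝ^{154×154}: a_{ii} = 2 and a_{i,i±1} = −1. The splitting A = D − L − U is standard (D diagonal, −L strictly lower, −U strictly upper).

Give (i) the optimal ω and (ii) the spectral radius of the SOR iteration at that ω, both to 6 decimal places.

ρ_J = max_k |cos(kπ/155)| = cos(π/155) = 0.999795
1 − cos²(π/155) = sin²(π/155) ⇒ √(1−ρ_J²) = sin(π/155) = 0.0202670.
[ω*] 2 ÷ (1 + 0.0202670) = 2 ÷ 1.0202670 = 1.960271.
[ρ_SOR] ω* − 1 = 0.960271.

ω* = 1.960271, ρ_SOR = 0.960271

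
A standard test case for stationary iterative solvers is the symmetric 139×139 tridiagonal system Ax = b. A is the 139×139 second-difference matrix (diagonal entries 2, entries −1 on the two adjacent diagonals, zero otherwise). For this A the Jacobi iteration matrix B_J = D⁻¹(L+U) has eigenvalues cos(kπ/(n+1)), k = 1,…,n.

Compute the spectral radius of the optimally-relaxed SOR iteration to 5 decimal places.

spectrum of D⁻¹(L+U) = {cos(kπ/140) : 1≤k≤139}; ρ_J = cos(π/140) = 0.99975.
√(1−ρ_J²) = |sin(π/140)| = 0.022438
ω* = 2 / (1 + 0.022438) = 2 / 1.022438 ≈ 1.95611.
Hence ρ(B_{ω*}) = 1.95611 − 1 = 0.95611.

ρ_SOR = 0.95611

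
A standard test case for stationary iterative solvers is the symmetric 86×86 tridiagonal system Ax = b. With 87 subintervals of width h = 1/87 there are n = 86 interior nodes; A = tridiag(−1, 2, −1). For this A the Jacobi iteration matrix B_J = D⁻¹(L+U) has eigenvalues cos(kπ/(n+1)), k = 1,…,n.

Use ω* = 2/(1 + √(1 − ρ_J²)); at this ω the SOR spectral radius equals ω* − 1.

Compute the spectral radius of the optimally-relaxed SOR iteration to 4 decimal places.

With n=86, ρ(Jacobi) = cos(π/87) = 0.9993.
√(1 − cos²(π/87)) = sin(π/87) ≈ 0.03610.
So ω* = 2/1.03610 = 1.9303 (Young).
At ω = 1.9303 every |λ(B_ω)| = ω−1, so ρ_SOR = 0.9303.

ρ_SOR = 0.9303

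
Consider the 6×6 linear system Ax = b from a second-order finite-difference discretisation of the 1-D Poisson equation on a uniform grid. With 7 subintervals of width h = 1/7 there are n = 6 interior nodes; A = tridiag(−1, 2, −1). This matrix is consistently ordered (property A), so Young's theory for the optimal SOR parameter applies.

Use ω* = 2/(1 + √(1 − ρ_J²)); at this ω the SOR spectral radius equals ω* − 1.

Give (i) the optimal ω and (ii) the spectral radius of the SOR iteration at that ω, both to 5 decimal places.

ω* = 1.39481, ρ_SOR = 0.39481

B_J for the 6×6 system has eigenvalues cos(kπ/7); ρ_J = cos(π/7) = 0.90097.
√(1 − cos²(π/7)) = sin(π/7) ≈ 0.433884.
ω* = 2/(1+0.433884) = 1.39481
Hence ρ(B_{ω*}) = 1.39481 − 1 = 0.39481.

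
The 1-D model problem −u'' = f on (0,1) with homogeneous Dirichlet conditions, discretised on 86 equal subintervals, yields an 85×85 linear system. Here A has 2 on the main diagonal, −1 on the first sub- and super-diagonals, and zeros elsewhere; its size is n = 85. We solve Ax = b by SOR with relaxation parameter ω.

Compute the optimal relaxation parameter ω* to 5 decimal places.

ω* = 1.92953

spectrum of D⁻¹(L+U) = {cos(kπ/86) : 1≤k≤85}; ρ_J = cos(π/86) = 0.99933.
√(1−ρ_J²) simplifies to sin(π/86) = 0.036522.
[ω*] 2 ÷ (1 + 0.036522) = 2 ÷ 1.036522 = 1.92953.
At ω = 1.92953 every |λ(B_ω)| = ω−1, so ρ_SOR = 0.92953.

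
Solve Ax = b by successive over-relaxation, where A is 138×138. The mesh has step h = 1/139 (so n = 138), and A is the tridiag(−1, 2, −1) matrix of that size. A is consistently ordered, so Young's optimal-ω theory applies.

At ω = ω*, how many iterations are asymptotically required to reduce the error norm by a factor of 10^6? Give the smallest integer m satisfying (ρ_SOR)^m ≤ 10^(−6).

With n=138, ρ(Jacobi) = cos(π/139) = 0.9997446.
root = sin(π/139) = 0.0225995  (since 1−cos² = sin²).
ω* = 2 / (1 + 0.0225995) = 2 / 1.0225995 ≈ 1.9557999.
ρ_SOR = ω* − 1 ≈ 0.9557999.
Need (0.9557999)^m ≤ 10^(−6): m ≥ 6·ln10/|ln 0.9557999| = 13.8155/0.0452067 = 305.607 ⇒ m = 306.

m = 306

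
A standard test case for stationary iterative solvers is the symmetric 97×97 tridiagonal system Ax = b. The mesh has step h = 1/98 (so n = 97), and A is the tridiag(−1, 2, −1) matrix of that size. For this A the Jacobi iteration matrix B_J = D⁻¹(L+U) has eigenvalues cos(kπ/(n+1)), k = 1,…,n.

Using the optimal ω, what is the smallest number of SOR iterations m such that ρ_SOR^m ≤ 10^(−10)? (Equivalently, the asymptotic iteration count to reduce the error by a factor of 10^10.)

m = 360

B_J for the 97×97 system has eigenvalues cos(kπ/98); ρ_J = cos(π/98) = 0.9994862.
1 − cos²(π/98) = sin²(π/98) ⇒ √(1−ρ_J²) = sin(π/98) = 0.0320516.
Then 2/(1+√(1−ρ_J²)) = 2/(1+0.0320516); ω* = 2/1.0320516 = 1.9378876.
ρ_SOR = ω* − 1 = 1.9378876 − 1 = 0.9378876.
m ≥ 10·ln10 / (−ln 0.9378876) = 359.077; smallest integer m = 360.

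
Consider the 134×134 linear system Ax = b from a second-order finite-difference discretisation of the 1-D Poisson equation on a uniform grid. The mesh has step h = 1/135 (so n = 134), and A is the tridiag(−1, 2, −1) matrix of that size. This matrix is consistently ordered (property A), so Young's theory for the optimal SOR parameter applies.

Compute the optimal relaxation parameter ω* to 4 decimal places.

spectrum of D⁻¹(L+U) = {cos(kπ/135) : 1≤k≤134}; ρ_J = cos(π/135) = 0.9997.
root = sin(π/135) = 0.02327  (since 1−cos² = sin²).
Then 2/(1+√(1−ρ_J²)) = 2/(1+0.02327); ω* = 2/1.02327 = 1.9545.
[ρ_SOR] ω* − 1 = 0.9545.

ω* = 1.9545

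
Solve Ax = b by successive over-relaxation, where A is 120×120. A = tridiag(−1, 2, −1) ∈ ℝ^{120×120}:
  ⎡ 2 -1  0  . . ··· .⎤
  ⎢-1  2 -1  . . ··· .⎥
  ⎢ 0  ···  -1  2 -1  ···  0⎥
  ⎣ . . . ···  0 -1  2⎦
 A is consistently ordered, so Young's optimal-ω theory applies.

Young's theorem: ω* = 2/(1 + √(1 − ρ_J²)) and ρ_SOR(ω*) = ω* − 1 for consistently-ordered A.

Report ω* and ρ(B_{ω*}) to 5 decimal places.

ρ_J = max_k |cos(kπ/121)| = cos(π/121) = 0.99966
root = sin(π/121) = 0.025961  (since 1−cos² = sin²).
ω* = 2/(1 + 0.025961) = 2/1.025961 = 1.94939.
ρ_SOR = ω* − 1 = 1.94939 − 1 = 0.94939.

ω* = 1.94939, ρ_SOR = 0.94939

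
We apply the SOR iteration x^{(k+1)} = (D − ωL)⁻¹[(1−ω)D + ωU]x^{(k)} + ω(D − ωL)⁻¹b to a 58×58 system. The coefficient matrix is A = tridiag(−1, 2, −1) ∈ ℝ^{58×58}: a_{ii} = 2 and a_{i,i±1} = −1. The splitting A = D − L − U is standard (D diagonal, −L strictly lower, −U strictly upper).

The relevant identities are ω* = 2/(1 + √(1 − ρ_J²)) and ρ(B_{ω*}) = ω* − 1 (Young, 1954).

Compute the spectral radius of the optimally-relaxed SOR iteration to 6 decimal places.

½·tridiag(1,0,1) at n=58: λ_k = cos(kπ/59); max |λ| at k=1 ⇒ ρ_J = cos(π/59) ≈ 0.998583.
1 − cos²(π/59) = sin²(π/59) ⇒ √(1−ρ_J²) = sin(π/59) = 0.0532222.
So ω* = 2/1.0532222 = 1.898935 (Young).
Hence ρ(B_{ω*}) = 1.898935 − 1 = 0.898935.

ρ_SOR = 0.898935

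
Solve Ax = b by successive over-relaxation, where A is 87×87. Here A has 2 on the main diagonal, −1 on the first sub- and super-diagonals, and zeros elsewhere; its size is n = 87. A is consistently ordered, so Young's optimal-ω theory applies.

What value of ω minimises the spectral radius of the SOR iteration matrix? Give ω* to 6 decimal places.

ρ_J = max_k |cos(kπ/88)| = cos(π/88) = 0.999363
root = sin(π/88) = 0.0356923  (since 1−cos² = sin²).
Then 2/(1+√(1−ρ_J²)) = 2/(1+0.0356923); ω* = 2/1.0356923 = 1.931075.
ρ_SOR = ω* − 1 = 1.931075 − 1 = 0.931075.

ω* = 1.931075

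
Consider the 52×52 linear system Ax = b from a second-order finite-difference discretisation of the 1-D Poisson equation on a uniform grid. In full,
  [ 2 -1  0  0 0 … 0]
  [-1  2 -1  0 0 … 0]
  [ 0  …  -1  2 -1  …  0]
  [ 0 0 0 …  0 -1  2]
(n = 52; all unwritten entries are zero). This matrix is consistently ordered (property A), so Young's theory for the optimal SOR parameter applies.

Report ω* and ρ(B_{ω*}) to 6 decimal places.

ω* = 1.888145, ρ_SOR = 0.888145

B_J for the 52×52 system has eigenvalues cos(kπ/53); ρ_J = cos(π/53) = 0.998244.
√(1−ρ_J²) simplifies to sin(π/53) = 0.0592406.
ω* = 2 / (1 + 0.0592406) = 2 / 1.0592406 ≈ 1.888145.
ρ_SOR = ω* − 1 = 1.888145 − 1 = 0.888145.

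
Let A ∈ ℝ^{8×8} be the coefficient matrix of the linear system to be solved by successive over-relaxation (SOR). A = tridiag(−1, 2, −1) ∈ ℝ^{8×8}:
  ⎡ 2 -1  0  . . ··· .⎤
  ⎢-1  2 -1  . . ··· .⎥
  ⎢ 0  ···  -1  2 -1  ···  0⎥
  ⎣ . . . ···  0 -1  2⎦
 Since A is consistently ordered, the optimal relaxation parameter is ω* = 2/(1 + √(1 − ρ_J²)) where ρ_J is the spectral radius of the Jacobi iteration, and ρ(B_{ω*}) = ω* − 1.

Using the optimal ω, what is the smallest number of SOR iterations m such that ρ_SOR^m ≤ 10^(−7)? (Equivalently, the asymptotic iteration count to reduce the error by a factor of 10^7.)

m = 23

n=8: λ(B_J) = 1 − λ(A)/2 = cos(kπ/9); k=1 gives ρ_J = 0.9396926.
root = sin(π/9) = 0.3420201  (since 1−cos² = sin²).
[ω*] 2 ÷ (1 + 0.3420201) = 2 ÷ 1.3420201 = 1.4902906.
ρ_SOR = ω* − 1 ≈ 0.4902906.
Need (0.4902906)^m ≤ 10^(−7): m ≥ 7·ln10/|ln 0.4902906| = 16.1181/0.712757 = 22.614 ⇒ m = 23.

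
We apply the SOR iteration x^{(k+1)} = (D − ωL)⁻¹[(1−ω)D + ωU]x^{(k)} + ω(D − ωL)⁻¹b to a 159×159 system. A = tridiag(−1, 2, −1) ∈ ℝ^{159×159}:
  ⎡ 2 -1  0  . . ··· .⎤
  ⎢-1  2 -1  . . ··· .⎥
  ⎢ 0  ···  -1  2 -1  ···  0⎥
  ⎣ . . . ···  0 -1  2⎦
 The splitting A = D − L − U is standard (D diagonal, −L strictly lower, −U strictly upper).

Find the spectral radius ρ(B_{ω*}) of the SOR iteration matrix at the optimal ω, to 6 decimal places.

With n=159, ρ(Jacobi) = cos(π/160) = 0.999807.
root = sin(π/160) = 0.0196337  (since 1−cos² = sin²).
[ω*] 2 ÷ (1 + 0.0196337) = 2 ÷ 1.0196337 = 1.961489.
At ω = 1.961489 every |λ(B_ω)| = ω−1, so ρ_SOR = 0.961489.

ρ_SOR = 0.961489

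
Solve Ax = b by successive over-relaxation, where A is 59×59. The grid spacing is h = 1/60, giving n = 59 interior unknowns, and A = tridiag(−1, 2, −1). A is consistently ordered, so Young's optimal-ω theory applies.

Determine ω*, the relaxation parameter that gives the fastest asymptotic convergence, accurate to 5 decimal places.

ω* = 1.90053

[ρ_J] n=59: ρ(B_J) = cos(π/(n+1)) = cos(π/60) = 0.99863.
√(1−ρ_J²) = |sin(π/60)| = 0.052336
Young: ω* = 2/(1+√(1−ρ_J²)) = 2/(1+0.052336) = 2/1.052336 = 1.90053.
ρ(B_{ω*}) = ω*−1 = 0.90053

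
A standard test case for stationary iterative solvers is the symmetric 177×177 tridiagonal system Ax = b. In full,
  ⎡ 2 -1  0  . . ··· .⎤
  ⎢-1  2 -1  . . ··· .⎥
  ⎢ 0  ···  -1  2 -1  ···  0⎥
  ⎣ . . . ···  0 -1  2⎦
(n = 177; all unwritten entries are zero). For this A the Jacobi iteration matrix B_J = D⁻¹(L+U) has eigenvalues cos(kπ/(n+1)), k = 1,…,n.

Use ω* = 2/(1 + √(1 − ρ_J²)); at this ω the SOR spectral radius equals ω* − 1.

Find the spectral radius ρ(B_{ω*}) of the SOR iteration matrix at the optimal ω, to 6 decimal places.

With n=177, ρ(Jacobi) = cos(π/178) = 0.999844.
√(1−ρ_J²) simplifies to sin(π/178) = 0.0176485.
ω* = 2/(1+0.0176485) = 1.965315
[ρ_SOR] ω* − 1 = 0.965315.

ρ_SOR = 0.965315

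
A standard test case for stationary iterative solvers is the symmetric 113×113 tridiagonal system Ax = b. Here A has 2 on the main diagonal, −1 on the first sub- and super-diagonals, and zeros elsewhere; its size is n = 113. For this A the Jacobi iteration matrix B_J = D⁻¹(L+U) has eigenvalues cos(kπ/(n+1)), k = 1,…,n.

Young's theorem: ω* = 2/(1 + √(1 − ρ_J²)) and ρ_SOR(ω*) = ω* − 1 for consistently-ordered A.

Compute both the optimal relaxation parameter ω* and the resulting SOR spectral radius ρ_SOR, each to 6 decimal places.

ρ_J = max_k |cos(kπ/114)| = cos(π/114) = 0.999620
1 − cos²(π/114) = sin²(π/114) ⇒ √(1−ρ_J²) = sin(π/114) = 0.0275543.
[ω*] 2 ÷ (1 + 0.0275543) = 2 ÷ 1.0275543 = 1.946369.
ρ_SOR = ω* − 1 = 1.946369 − 1 = 0.946369.

ω* = 1.946369, ρ_SOR = 0.946369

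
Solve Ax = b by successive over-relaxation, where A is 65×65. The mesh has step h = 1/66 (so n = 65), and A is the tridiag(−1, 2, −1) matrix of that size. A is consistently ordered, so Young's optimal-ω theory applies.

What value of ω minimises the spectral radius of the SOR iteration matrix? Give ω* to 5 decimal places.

spectrum of D⁻¹(L+U) = {cos(kπ/66) : 1≤k≤65}; ρ_J = cos(π/66) = 0.99887.
√(1−ρ_J²) simplifies to sin(π/66) = 0.047582.
ω* = 2/(1 + 0.047582) = 2/1.047582 = 1.90916.
ρ_SOR = ω* − 1 = 1.90916 − 1 = 0.90916.

ω* = 1.90916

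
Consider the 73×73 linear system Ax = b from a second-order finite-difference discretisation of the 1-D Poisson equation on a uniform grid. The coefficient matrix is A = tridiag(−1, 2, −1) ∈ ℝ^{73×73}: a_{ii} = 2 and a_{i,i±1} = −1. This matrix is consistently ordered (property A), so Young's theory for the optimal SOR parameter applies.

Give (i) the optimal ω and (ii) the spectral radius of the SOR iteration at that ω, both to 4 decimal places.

ω* = 1.9186, ρ_SOR = 0.9186

With n=73, ρ(Jacobi) = cos(π/74) = 0.9991.
√(1−ρ_J²) = |sin(π/74)| = 0.04244
ω* = 2/(1 + 0.04244) = 2/1.04244 = 1.9186.
ρ_SOR = ω* − 1 = 1.9186 − 1 = 0.9186.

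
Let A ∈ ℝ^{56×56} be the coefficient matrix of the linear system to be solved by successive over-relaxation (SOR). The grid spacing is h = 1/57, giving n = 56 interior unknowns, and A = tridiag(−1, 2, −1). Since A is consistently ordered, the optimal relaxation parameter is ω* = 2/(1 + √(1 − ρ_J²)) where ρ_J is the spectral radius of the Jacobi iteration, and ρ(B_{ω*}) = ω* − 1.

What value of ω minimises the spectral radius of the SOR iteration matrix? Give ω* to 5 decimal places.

ω* = 1.89558

½·tridiag(1,0,1) at n=56: λ_k = cos(kπ/57); max |λ| at k=1 ⇒ ρ_J = cos(π/57) ≈ 0.99848.
√(1−ρ_J²) simplifies to sin(π/57) = 0.055088.
Then 2/(1+√(1−ρ_J²)) = 2/(1+0.055088); ω* = 2/1.055088 = 1.89558.
[ρ_SOR] ω* − 1 = 0.89558.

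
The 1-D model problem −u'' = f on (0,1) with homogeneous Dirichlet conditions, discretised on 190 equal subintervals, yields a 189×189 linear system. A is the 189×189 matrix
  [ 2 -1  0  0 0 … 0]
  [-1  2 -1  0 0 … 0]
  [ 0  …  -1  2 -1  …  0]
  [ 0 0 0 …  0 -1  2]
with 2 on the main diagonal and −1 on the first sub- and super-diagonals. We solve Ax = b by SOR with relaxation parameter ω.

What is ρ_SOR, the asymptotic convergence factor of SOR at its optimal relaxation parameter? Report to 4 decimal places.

ρ_SOR = 0.9675

B_J for the 189×189 system has eigenvalues cos(kπ/190); ρ_J = cos(π/190) = 0.9999.
√(1−ρ_J²) = |sin(π/190)| = 0.01653
ω* = 2/(1+0.01653) = 1.9675
and ρ(B_{ω*}) = 1.9675 − 1 = 0.9675.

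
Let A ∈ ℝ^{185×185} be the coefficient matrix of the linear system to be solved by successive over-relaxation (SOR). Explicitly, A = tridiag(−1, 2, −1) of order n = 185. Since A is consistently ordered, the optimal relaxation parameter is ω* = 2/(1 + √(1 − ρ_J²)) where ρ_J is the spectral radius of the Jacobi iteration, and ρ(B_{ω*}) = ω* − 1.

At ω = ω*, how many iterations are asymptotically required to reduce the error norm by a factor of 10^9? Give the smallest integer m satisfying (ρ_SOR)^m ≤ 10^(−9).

m = 614

ρ_J = max_k |cos(kπ/186)| = cos(π/186) = 0.9998574
√(1−ρ_J²) simplifies to sin(π/186) = 0.0168895.
ω* = 2/(1+0.0168895) = 1.9667820
At ω = 1.9667820 every |λ(B_ω)| = ω−1, so ρ_SOR = 0.9667820.
(0.9667820)^m ≤ 10^{−9}  ⇒  m·ln(0.9667820) ≤ −9·ln10  ⇒  m ≥ 613.438  ⇒  m = 614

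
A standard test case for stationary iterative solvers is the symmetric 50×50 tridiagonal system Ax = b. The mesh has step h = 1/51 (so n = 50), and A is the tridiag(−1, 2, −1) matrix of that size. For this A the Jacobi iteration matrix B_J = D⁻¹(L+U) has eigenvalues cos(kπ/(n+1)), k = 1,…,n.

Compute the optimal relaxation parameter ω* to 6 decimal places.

spectrum of D⁻¹(L+U) = {cos(kπ/51) : 1≤k≤50}; ρ_J = cos(π/51) = 0.998103.
√(1−ρ_J²) simplifies to sin(π/51) = 0.0615609.
[ω*] 2 ÷ (1 + 0.0615609) = 2 ÷ 1.0615609 = 1.884018.
ρ_SOR = ω* − 1 ≈ 0.884018.

ω* = 1.884018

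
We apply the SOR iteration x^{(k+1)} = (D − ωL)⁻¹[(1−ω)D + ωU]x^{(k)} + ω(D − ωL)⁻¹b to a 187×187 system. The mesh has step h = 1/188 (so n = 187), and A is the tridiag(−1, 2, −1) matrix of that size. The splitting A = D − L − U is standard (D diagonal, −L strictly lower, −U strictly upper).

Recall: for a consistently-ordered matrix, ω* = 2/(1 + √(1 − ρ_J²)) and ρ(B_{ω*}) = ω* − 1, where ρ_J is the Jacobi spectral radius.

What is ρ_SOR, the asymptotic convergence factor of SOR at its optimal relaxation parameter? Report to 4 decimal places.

ρ_SOR = 0.9671

n=187: λ(B_J) = 1 − λ(A)/2 = cos(kπ/188); k=1 gives ρ_J = 0.9999.
√(1 − cos²(π/188)) = sin(π/188) ≈ 0.01671.
So ω* = 2/1.01671 = 1.9671 (Young).
Hence ρ(B_{ω*}) = 1.9671 − 1 = 0.9671.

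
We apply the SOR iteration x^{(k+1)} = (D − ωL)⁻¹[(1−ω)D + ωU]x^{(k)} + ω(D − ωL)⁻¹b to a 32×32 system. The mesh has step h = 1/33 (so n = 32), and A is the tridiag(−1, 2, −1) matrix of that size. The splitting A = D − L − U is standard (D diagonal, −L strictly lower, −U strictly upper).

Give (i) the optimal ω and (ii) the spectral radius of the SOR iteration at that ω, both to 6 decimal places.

ω* = 1.826391, ρ_SOR = 0.826391

spectrum of D⁻¹(L+U) = {cos(kπ/33) : 1≤k≤32}; ρ_J = cos(π/33) = 0.995472.
√(1−ρ_J²) simplifies to sin(π/33) = 0.0950560.
ω* = 2 / (1 + 0.0950560) = 2 / 1.0950560 ≈ 1.826391.
ρ(B_{ω*}) = ω*−1 = 0.826391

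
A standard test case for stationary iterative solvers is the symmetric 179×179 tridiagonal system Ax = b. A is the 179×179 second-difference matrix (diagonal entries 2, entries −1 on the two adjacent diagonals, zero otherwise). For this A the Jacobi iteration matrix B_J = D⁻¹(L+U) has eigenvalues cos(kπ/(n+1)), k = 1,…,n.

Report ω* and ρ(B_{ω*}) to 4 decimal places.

ω* = 1.9657, ρ_SOR = 0.9657

½·tridiag(1,0,1) at n=179: λ_k = cos(kπ/180); max |λ| at k=1 ⇒ ρ_J = cos(π/180) ≈ 0.9998.
root = sin(π/180) = 0.01745  (since 1−cos² = sin²).
[ω*] 2 ÷ (1 + 0.01745) = 2 ÷ 1.01745 = 1.9657.
ρ(B_{ω*}) = ω*−1 = 0.9657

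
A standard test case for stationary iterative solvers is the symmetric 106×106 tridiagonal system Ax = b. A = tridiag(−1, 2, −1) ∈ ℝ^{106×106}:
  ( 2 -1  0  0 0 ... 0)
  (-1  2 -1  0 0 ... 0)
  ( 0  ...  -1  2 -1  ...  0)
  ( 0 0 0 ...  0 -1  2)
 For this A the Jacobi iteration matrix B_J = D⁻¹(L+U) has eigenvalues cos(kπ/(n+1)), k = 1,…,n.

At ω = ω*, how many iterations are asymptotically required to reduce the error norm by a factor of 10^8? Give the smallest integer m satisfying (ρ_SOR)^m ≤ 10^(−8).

B_J for the 106×106 system has eigenvalues cos(kπ/107); ρ_J = cos(π/107) = 0.9995690.
√(1 − cos²(π/107)) = sin(π/107) ≈ 0.0293565.
[ω*] 2 ÷ (1 + 0.0293565) = 2 ÷ 1.0293565 = 1.9429615.
ρ_SOR = ω* − 1 = 1.9429615 − 1 = 0.9429615.
(0.9429615)^m ≤ 10^{−8}  ⇒  m·ln(0.9429615) ≤ −8·ln10  ⇒  m ≥ 313.652  ⇒  m = 314

m = 314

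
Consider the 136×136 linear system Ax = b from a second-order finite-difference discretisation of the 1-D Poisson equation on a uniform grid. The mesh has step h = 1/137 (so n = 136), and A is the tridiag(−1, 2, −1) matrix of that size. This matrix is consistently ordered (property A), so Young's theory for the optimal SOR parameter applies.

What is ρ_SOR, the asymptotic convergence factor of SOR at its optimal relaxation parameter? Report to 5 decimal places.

n=136: λ(B_J) = 1 − λ(A)/2 = cos(kπ/137); k=1 gives ρ_J = 0.99974.
√(1−ρ_J²) simplifies to sin(π/137) = 0.022929.
ω* = 2/(1+0.022929) = 1.95517
and ρ(B_{ω*}) = 1.95517 − 1 = 0.95517.

ρ_SOR = 0.95517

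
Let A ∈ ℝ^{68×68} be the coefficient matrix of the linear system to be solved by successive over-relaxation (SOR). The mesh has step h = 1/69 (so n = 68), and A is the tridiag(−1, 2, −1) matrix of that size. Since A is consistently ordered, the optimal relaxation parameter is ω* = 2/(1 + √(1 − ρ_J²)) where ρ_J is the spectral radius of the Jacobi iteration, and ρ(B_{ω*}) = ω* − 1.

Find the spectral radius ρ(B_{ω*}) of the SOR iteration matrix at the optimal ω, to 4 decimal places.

spectrum of D⁻¹(L+U) = {cos(kπ/69) : 1≤k≤68}; ρ_J = cos(π/69) = 0.9990.
1 − cos²(π/69) = sin²(π/69) ⇒ √(1−ρ_J²) = sin(π/69) = 0.04551.
[ω*] 2 ÷ (1 + 0.04551) = 2 ÷ 1.04551 = 1.9129.
and ρ(B_{ω*}) = 1.9129 − 1 = 0.9129.

ρ_SOR = 0.9129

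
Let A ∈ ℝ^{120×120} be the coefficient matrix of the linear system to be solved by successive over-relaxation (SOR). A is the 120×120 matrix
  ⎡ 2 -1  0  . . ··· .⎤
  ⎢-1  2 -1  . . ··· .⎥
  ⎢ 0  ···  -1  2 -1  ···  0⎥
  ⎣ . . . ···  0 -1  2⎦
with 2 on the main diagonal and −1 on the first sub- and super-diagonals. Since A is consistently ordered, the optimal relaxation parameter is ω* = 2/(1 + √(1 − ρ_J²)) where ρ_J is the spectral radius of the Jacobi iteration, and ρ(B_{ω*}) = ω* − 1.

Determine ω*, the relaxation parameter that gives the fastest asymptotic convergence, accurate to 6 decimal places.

ω* = 1.949392

½·tridiag(1,0,1) at n=120: λ_k = cos(kπ/121); max |λ| at k=1 ⇒ ρ_J = cos(π/121) ≈ 0.999663.
√(1 − cos²(π/121)) = sin(π/121) ≈ 0.0259607.
[ω*] 2 ÷ (1 + 0.0259607) = 2 ÷ 1.0259607 = 1.949392.
[ρ_SOR] ω* − 1 = 0.949392.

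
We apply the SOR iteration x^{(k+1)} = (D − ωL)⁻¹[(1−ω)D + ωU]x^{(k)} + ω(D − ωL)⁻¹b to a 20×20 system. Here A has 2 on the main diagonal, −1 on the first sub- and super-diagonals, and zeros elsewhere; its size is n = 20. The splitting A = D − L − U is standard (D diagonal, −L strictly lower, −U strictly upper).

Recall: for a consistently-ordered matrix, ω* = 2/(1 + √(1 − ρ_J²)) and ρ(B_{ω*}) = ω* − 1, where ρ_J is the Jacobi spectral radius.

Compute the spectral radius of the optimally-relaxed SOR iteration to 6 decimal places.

spectrum of D⁻¹(L+U) = {cos(kπ/21) : 1≤k≤20}; ρ_J = cos(π/21) = 0.988831.
root = sin(π/21) = 0.1490423  (since 1−cos² = sin²).
ω* = 2 / (1 + 0.1490423) = 2 / 1.1490423 ≈ 1.740580.
[ρ_SOR] ω* − 1 = 0.740580.

ρ_SOR = 0.740580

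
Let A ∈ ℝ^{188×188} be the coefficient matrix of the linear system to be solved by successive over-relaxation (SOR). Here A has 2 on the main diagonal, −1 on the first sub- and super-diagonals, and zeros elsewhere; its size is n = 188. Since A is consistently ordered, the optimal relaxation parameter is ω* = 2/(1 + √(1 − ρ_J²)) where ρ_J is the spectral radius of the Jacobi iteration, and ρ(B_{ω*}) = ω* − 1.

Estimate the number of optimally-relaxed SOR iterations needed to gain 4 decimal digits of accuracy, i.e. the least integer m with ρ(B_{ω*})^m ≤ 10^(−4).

½·tridiag(1,0,1) at n=188: λ_k = cos(kπ/189); max |λ| at k=1 ⇒ ρ_J = cos(π/189) ≈ 0.9998619.
root = sin(π/189) = 0.0166214  (since 1−cos² = sin²).
ω* = 2 / (1 + 0.0166214) = 2 / 1.0166214 ≈ 1.9673007.
At ω = 1.9673007 every |λ(B_ω)| = ω−1, so ρ_SOR = 0.9673007.
4·ln10 = 9.21034; −ln(0.9673007) = 0.0332459; m = ⌈9.21034/0.0332459⌉ = ⌈277.037⌉ = 278.

m = 278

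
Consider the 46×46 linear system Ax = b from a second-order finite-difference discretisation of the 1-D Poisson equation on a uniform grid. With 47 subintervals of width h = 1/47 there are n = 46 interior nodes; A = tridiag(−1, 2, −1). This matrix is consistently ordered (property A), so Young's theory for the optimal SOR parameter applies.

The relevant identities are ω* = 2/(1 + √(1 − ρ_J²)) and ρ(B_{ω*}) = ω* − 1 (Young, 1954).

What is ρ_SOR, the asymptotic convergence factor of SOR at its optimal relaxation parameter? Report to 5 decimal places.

ρ_SOR = 0.87478

½·tridiag(1,0,1) at n=46: λ_k = cos(kπ/47); max |λ| at k=1 ⇒ ρ_J = cos(π/47) ≈ 0.99777.
root = sin(π/47) = 0.066793  (since 1−cos² = sin²).
Then 2/(1+√(1−ρ_J²)) = 2/(1+0.066793); ω* = 2/1.066793 = 1.87478.
At ω = 1.87478 every |λ(B_ω)| = ω−1, so ρ_SOR = 0.87478.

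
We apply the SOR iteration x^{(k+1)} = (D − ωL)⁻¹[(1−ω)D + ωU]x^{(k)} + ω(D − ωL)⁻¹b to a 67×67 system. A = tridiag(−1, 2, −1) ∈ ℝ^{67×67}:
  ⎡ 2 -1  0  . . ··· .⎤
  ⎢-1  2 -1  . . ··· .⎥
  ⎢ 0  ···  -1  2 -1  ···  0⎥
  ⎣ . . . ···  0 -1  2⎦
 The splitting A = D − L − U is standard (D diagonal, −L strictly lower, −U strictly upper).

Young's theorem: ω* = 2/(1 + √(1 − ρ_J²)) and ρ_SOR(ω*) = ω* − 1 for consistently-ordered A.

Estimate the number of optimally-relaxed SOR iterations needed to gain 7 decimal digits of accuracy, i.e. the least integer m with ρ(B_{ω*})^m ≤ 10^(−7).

½·tridiag(1,0,1) at n=67: λ_k = cos(kπ/68); max |λ| at k=1 ⇒ ρ_J = cos(π/68) ≈ 0.9989330.
root = sin(π/68) = 0.0461835  (since 1−cos² = sin²).
Young: ω* = 2/(1+√(1−ρ_J²)) = 2/(1+0.0461835) = 2/1.0461835 = 1.9117105.
ρ_SOR = ω* − 1 = 1.9117105 − 1 = 0.9117105.
(0.9117105)^m ≤ 10^{−7}  ⇒  m·ln(0.9117105) ≤ −7·ln10  ⇒  m ≥ 174.376  ⇒  m = 175

m = 175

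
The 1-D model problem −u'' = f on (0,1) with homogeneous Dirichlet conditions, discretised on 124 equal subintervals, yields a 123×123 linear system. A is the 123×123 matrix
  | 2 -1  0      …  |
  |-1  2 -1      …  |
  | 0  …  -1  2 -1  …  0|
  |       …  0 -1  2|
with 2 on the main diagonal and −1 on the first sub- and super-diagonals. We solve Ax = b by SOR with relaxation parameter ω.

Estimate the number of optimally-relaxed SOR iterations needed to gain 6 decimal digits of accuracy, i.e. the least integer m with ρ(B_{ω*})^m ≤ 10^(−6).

n=123: λ(B_J) = 1 − λ(A)/2 = cos(kπ/124); k=1 gives ρ_J = 0.9996791.
√(1−ρ_J²) simplifies to sin(π/124) = 0.0253327.
ω* = 2 / (1 + 0.0253327) = 2 / 1.0253327 ≈ 1.9505864.
At ω = 1.9505864 every |λ(B_ω)| = ω−1, so ρ_SOR = 0.9505864.
6·ln10 = 13.8155; −ln(0.9505864) = 0.0506762; m = ⌈13.8155/0.0506762⌉ = ⌈272.623⌉ = 273.

m = 273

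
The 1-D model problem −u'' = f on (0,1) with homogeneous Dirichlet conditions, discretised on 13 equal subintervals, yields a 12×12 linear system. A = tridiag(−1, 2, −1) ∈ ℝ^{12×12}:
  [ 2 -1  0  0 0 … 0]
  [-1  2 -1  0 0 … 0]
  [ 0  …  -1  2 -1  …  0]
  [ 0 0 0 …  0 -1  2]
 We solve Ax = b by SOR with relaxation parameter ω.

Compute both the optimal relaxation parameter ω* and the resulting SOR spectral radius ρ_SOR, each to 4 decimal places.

ω* = 1.6138, ρ_SOR = 0.6138

½·tridiag(1,0,1) at n=12: λ_k = cos(kπ/13); max |λ| at k=1 ⇒ ρ_J = cos(π/13) ≈ 0.9709.
√(1−ρ_J²) simplifies to sin(π/13) = 0.23932.
[ω*] 2 ÷ (1 + 0.23932) = 2 ÷ 1.23932 = 1.6138.
and ρ(B_{ω*}) = 1.6138 − 1 = 0.6138.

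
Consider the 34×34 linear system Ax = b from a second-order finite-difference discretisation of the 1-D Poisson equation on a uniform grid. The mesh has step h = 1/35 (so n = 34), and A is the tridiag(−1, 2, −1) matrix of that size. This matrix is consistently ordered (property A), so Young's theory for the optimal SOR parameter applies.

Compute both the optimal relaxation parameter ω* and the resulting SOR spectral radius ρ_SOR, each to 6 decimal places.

n=34: λ(B_J) = 1 − λ(A)/2 = cos(kπ/35); k=1 gives ρ_J = 0.995974.
root = sin(π/35) = 0.0896393  (since 1−cos² = sin²).
Young: ω* = 2/(1+√(1−ρ_J²)) = 2/(1+0.0896393) = 2/1.0896393 = 1.835470.
At ω = 1.835470 every |λ(B_ω)| = ω−1, so ρ_SOR = 0.835470.

ω* = 1.835470, ρ_SOR = 0.835470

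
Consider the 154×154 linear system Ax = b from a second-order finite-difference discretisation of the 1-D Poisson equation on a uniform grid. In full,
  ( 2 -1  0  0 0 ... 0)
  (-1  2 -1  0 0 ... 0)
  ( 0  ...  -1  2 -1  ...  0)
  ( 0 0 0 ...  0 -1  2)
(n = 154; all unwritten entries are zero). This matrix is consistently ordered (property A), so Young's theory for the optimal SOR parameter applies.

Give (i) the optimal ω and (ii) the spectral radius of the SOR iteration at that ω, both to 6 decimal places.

n=154: λ(B_J) = 1 − λ(A)/2 = cos(kπ/155); k=1 gives ρ_J = 0.999795.
√(1 − cos²(π/155)) = sin(π/155) ≈ 0.0202670.
ω* = 2 / (1 + 0.0202670) = 2 / 1.0202670 ≈ 1.960271.
Hence ρ(B_{ω*}) = 1.960271 − 1 = 0.960271.

ω* = 1.960271, ρ_SOR = 0.960271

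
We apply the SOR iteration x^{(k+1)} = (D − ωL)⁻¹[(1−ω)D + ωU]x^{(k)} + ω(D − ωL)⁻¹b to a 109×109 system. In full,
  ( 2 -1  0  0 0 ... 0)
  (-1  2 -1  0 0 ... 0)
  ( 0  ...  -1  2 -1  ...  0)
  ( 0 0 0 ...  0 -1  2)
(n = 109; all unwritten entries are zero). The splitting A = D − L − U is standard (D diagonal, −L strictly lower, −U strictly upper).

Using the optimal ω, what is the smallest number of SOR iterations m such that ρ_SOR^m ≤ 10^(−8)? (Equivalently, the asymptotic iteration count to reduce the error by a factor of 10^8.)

n=109: λ(B_J) = 1 − λ(A)/2 = cos(kπ/110); k=1 gives ρ_J = 0.9995922.
1 − cos²(π/110) = sin²(π/110) ⇒ √(1−ρ_J²) = sin(π/110) = 0.0285561.
[ω*] 2 ÷ (1 + 0.0285561) = 2 ÷ 1.0285561 = 1.9444734.
and ρ(B_{ω*}) = 1.9444734 − 1 = 0.9444734.
8·ln10 = 18.4207; −ln(0.9444734) = 0.0571278; m = ⌈18.4207/0.0571278⌉ = ⌈322.447⌉ = 323.

m = 323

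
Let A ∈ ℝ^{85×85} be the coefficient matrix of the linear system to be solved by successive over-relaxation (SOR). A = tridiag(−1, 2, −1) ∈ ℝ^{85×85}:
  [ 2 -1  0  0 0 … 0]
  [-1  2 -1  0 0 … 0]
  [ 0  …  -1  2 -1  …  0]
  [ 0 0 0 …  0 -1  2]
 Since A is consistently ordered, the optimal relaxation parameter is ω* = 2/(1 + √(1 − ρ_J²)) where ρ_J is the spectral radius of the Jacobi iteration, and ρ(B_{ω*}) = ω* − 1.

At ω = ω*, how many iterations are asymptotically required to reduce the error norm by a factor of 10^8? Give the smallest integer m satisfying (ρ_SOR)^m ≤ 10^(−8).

m = 253

With n=85, ρ(Jacobi) = cos(π/86) = 0.9993328.
1 − cos²(π/86) = sin²(π/86) ⇒ √(1−ρ_J²) = sin(π/86) = 0.0365220.
Young: ω* = 2/(1+√(1−ρ_J²)) = 2/(1+0.0365220) = 2/1.0365220 = 1.9295297.
[ρ_SOR] ω* − 1 = 0.9295297.
For 8 digits: m = 8·ln10 / (−ln 0.9295297) = 18.4207/0.0730765 = 252.074; round up → m = 253.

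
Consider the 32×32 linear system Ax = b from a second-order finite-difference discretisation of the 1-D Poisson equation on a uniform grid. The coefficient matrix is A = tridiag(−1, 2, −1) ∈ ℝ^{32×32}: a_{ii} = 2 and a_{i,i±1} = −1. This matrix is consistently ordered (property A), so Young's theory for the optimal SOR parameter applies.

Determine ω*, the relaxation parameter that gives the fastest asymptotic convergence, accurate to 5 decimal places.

ω* = 1.82639

B_J for the 32×32 system has eigenvalues cos(kπ/33); ρ_J = cos(π/33) = 0.99547.
√(1−ρ_J²) = |sin(π/33)| = 0.095056
Then 2/(1+√(1−ρ_J²)) = 2/(1+0.095056); ω* = 2/1.095056 = 1.82639.
[ρ_SOR] ω* − 1 = 0.82639.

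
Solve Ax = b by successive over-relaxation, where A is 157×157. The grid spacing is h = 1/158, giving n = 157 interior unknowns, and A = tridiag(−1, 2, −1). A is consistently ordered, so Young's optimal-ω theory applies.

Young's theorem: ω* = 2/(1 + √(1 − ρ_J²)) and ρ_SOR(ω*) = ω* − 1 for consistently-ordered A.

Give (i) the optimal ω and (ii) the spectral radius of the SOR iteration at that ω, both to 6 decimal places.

ω* = 1.961011, ρ_SOR = 0.961011

½·tridiag(1,0,1) at n=157: λ_k = cos(kπ/158); max |λ| at k=1 ⇒ ρ_J = cos(π/158) ≈ 0.999802.
√(1−ρ_J²) simplifies to sin(π/158) = 0.0198822.
Young: ω* = 2/(1+√(1−ρ_J²)) = 2/(1+0.0198822) = 2/1.0198822 = 1.961011.
At ω = 1.961011 every |λ(B_ω)| = ω−1, so ρ_SOR = 0.961011.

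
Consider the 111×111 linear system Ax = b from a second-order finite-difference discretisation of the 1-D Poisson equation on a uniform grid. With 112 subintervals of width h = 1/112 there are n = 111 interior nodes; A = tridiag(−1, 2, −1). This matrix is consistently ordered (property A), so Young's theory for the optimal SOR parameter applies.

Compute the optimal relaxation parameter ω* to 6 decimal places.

ω* = 1.945438

With n=111, ρ(Jacobi) = cos(π/112) = 0.999607.
1 − cos²(π/112) = sin²(π/112) ⇒ √(1−ρ_J²) = sin(π/112) = 0.0280463.
Young: ω* = 2/(1+√(1−ρ_J²)) = 2/(1+0.0280463) = 2/1.0280463 = 1.945438.
At ω = 1.945438 every |λ(B_ω)| = ω−1, so ρ_SOR = 0.945438.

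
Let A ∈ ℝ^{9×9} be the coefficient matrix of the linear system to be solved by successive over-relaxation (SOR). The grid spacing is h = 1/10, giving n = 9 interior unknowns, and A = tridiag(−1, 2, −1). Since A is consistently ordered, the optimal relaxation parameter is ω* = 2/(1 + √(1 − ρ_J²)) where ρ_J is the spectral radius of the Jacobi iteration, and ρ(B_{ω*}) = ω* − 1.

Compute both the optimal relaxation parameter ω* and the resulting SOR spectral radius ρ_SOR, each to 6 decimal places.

n=9: λ(B_J) = 1 − λ(A)/2 = cos(kπ/10); k=1 gives ρ_J = 0.951057.
root = sin(π/10) = 0.3090170  (since 1−cos² = sin²).
ω* = 2 / (1 + 0.3090170) = 2 / 1.3090170 ≈ 1.527864.
and ρ(B_{ω*}) = 1.527864 − 1 = 0.527864.

ω* = 1.527864, ρ_SOR = 0.527864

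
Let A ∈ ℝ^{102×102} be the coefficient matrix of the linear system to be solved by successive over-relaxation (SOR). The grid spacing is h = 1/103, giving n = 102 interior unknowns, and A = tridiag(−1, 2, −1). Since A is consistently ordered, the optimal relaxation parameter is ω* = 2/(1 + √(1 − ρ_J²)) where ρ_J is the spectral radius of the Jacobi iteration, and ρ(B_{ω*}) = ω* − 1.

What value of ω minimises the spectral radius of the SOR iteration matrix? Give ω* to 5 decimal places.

½·tridiag(1,0,1) at n=102: λ_k = cos(kπ/103); max |λ| at k=1 ⇒ ρ_J = cos(π/103) ≈ 0.99953.
√(1−ρ_J²) = |sin(π/103)| = 0.030496
ω* = 2/(1+0.030496) = 1.94081
Hence ρ(B_{ω*}) = 1.94081 − 1 = 0.94081.

ω* = 1.94081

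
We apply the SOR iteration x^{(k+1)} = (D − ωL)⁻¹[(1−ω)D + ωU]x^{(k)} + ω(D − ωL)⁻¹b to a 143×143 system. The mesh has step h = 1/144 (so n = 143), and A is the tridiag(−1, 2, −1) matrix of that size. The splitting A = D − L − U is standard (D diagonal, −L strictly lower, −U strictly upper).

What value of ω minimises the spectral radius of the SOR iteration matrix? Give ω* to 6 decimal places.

n=143: λ(B_J) = 1 − λ(A)/2 = cos(kπ/144); k=1 gives ρ_J = 0.999762.
√(1−ρ_J²) = |sin(π/144)| = 0.0218149
So ω* = 2/1.0218149 = 1.957302 (Young).
At ω = 1.957302 every |λ(B_ω)| = ω−1, so ρ_SOR = 0.957302.

ω* = 1.957302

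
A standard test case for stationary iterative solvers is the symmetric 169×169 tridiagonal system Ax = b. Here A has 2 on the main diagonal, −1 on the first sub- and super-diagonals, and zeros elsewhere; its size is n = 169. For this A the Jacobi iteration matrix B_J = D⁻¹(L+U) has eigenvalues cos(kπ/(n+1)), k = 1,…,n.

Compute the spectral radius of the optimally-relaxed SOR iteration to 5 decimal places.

½·tridiag(1,0,1) at n=169: λ_k = cos(kπ/170); max |λ| at k=1 ⇒ ρ_J = cos(π/170) ≈ 0.99983.
√(1 − cos²(π/170)) = sin(π/170) ≈ 0.018479.
ω* = 2/(1 + 0.018479) = 2/1.018479 = 1.96371.
ρ_SOR = ω* − 1 = 1.96371 − 1 = 0.96371.

ρ_SOR = 0.96371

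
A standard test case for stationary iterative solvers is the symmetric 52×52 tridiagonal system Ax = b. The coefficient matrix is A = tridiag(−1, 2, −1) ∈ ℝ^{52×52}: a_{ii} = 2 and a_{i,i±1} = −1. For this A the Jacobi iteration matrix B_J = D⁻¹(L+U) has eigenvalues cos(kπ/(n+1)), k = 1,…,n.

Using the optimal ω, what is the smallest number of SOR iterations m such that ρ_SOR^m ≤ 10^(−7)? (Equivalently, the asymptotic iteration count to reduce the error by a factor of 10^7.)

B_J for the 52×52 system has eigenvalues cos(kπ/53); ρ_J = cos(π/53) = 0.9982437.
root = sin(π/53) = 0.0592406  (since 1−cos² = sin²).
ω* = 2 / (1 + 0.0592406) = 2 / 1.0592406 ≈ 1.8881451.
Hence ρ(B_{ω*}) = 1.8881451 − 1 = 0.8881451.
7·ln10 = 16.1181; −ln(0.8881451) = 0.11862; m = ⌈16.1181/0.11862⌉ = ⌈135.880⌉ = 136.

m = 136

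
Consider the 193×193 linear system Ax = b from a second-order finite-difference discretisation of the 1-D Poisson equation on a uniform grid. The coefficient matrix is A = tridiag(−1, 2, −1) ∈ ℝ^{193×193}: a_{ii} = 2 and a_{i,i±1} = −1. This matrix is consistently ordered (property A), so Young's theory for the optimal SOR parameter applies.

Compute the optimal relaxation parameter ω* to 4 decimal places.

n=193: λ(B_J) = 1 − λ(A)/2 = cos(kπ/194); k=1 gives ρ_J = 0.9999.
√(1 − cos²(π/194)) = sin(π/194) ≈ 0.01619.
Young: ω* = 2/(1+√(1−ρ_J²)) = 2/(1+0.01619) = 2/1.01619 = 1.9681.
ρ_SOR = ω* − 1 ≈ 0.9681.

ω* = 1.9681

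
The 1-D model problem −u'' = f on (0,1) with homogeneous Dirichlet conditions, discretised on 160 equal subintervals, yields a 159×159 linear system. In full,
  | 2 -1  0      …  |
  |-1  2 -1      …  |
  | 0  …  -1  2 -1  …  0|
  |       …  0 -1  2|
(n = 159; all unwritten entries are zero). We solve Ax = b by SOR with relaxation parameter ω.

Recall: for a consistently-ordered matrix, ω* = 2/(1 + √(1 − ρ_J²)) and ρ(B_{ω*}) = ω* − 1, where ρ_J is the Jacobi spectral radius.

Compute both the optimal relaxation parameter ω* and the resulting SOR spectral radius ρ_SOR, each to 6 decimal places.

ω* = 1.961489, ρ_SOR = 0.961489

B_J for the 159×159 system has eigenvalues cos(kπ/160); ρ_J = cos(π/160) = 0.999807.
1 − cos²(π/160) = sin²(π/160) ⇒ √(1−ρ_J²) = sin(π/160) = 0.0196337.
ω* = 2/(1+0.0196337) = 1.961489
ρ_SOR = ω* − 1 ≈ 0.961489.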